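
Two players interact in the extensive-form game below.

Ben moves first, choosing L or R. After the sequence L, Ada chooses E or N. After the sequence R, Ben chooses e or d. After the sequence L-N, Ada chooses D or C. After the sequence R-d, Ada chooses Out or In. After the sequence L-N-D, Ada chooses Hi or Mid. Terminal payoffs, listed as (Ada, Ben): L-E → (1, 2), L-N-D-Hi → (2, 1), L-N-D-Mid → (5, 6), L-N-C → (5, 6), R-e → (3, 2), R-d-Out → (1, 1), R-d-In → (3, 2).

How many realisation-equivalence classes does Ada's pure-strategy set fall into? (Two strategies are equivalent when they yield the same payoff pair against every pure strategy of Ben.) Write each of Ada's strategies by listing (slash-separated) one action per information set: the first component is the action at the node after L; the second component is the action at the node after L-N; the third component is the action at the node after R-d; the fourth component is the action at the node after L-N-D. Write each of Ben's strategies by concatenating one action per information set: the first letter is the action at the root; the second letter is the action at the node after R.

6

Ada has 16 pure strategies: E/D/Out/Hi, E/D/Out/Mid, E/D/In/Hi, E/D/In/Mid, E/C/Out/Hi, E/C/Out/Mid, E/C/In/Hi, E/C/In/Mid, N/D/Out/Hi, N/D/Out/Mid, N/D/In/Hi, N/D/In/Mid, N/C/Out/Hi, N/C/Out/Mid, N/C/In/Hi, N/C/In/Mid. Columns: Le, Ld, Re, Rd.
{E/D/Out/Hi, E/D/Out/Mid, E/C/Out/Hi, E/C/Out/Mid} → row (1,2) (1,2) (3,2) (1,1)
{E/D/In/Hi, E/D/In/Mid, E/C/In/Hi, E/C/In/Mid} → row (1,2) (1,2) (3,2) (3,2)
{N/D/Out/Hi} → row (2,1) (2,1) (3,2) (1,1)
{N/D/Out/Mid, N/C/Out/Hi, N/C/Out/Mid} → row (5,6) (5,6) (3,2) (1,1)
{N/D/In/Hi} → row (2,1) (2,1) (3,2) (3,2)
{N/D/In/Mid, N/C/In/Hi, N/C/In/Mid} → row (5,6) (5,6) (3,2) (3,2)
That's 6 distinct rows out of 16 strategies.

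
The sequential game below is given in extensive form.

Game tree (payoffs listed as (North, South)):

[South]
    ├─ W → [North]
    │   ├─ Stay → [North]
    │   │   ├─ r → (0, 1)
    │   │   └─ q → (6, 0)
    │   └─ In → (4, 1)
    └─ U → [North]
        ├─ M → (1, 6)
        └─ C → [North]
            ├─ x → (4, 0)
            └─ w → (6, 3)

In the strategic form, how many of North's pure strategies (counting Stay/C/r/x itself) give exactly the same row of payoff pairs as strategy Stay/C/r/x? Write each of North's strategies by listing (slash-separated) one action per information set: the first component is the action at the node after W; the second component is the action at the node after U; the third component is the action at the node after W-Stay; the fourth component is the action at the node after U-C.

1

Row for Stay/C/r/x (columns W, U): (0,1) (4,0).
Every one of North's information sets is on the play path for some reply by South when North follows Stay/C/r/x.
Changing the action at any of them therefore changes at least one column, so only Stay/C/r/x itself gives this row.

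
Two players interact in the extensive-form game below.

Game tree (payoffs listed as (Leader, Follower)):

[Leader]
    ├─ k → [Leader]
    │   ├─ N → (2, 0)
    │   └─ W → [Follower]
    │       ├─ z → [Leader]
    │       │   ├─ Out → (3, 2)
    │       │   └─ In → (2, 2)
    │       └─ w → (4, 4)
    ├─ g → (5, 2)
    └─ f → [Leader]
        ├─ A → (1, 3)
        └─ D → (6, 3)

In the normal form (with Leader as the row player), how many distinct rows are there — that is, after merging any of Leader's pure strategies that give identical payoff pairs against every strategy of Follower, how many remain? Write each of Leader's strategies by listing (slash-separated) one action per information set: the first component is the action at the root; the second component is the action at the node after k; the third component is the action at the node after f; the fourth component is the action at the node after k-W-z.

Leader has 24 pure strategies: k/N/A/Out, k/N/A/In, k/N/D/Out, k/N/D/In, k/W/A/Out, k/W/A/In, k/W/D/Out, k/W/D/In, g/N/A/Out, g/N/A/In, g/N/D/Out, g/N/D/In, g/W/A/Out, g/W/A/In, g/W/D/Out, g/W/D/In, f/N/A/Out, f/N/A/In, f/N/D/Out, f/N/D/In, f/W/A/Out, f/W/A/In, f/W/D/Out, f/W/D/In. Columns: z, w.
{k/N/A/Out, k/N/A/In, k/N/D/Out, k/N/D/In} → row (2,0) (2,0)
{k/W/A/Out, k/W/D/Out} → row (3,2) (4,4)
{k/W/A/In, k/W/D/In} → row (2,2) (4,4)
{g/N/A/Out, g/N/A/In, g/N/D/Out, g/N/D/In, g/W/A/Out, g/W/A/In, g/W/D/Out, g/W/D/In} → row (5,2) (5,2)
{f/N/A/Out, f/N/A/In, f/W/A/Out, f/W/A/In} → row (1,3) (1,3)
{f/N/D/Out, f/N/D/In, f/W/D/Out, f/W/D/In} → row (6,3) (6,3)
That's 6 distinct rows out of 24 strategies.

6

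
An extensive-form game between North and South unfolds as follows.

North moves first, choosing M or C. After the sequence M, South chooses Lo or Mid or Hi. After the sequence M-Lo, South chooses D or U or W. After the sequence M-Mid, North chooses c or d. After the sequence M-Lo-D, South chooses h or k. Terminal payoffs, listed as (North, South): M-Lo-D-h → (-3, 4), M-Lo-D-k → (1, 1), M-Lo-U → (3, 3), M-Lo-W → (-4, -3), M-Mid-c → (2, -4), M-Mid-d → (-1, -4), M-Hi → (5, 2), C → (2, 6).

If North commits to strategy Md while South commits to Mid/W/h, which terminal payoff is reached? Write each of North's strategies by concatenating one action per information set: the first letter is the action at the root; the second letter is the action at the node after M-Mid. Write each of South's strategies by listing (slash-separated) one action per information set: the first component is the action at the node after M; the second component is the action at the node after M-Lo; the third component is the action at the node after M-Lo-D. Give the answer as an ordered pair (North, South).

Trace the play path from the root:
  North plays M
  South plays Mid at [M]
  North plays d at [M-Mid]
→ terminal payoff (-1, -4).
(South's choice at the node after M-Lo is never reached on this path, so it doesn't affect the outcome.)

(-1, -4)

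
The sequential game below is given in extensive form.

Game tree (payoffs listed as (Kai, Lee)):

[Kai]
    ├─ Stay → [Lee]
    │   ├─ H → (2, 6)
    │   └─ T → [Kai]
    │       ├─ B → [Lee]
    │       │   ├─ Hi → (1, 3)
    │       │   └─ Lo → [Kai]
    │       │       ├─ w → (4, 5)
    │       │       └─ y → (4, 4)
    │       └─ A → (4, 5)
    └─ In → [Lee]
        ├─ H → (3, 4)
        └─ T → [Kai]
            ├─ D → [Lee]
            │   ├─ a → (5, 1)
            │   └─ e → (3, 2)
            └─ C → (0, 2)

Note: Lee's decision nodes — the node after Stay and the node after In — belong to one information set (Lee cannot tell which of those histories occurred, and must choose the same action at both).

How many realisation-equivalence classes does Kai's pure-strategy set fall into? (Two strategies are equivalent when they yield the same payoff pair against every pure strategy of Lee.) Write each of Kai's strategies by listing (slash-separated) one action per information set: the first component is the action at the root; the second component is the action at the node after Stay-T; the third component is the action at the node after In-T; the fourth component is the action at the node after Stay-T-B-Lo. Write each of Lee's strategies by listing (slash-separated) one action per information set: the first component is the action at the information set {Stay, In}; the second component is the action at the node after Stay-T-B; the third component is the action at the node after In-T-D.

Kai has 16 pure strategies: Stay/B/D/w, Stay/B/D/y, Stay/B/C/w, Stay/B/C/y, Stay/A/D/w, Stay/A/D/y, Stay/A/C/w, Stay/A/C/y, In/B/D/w, In/B/D/y, In/B/C/w, In/B/C/y, In/A/D/w, In/A/D/y, In/A/C/w, In/A/C/y. Columns: H/Hi/a, H/Hi/e, H/Lo/a, H/Lo/e, T/Hi/a, T/Hi/e, T/Lo/a, T/Lo/e.
{Stay/B/D/w, Stay/B/C/w} → row (2,6) (2,6) (2,6) (2,6) (1,3) (1,3) (4,5) (4,5)
{Stay/B/D/y, Stay/B/C/y} → row (2,6) (2,6) (2,6) (2,6) (1,3) (1,3) (4,4) (4,4)
{Stay/A/D/w, Stay/A/D/y, Stay/A/C/w, Stay/A/C/y} → row (2,6) (2,6) (2,6) (2,6) (4,5) (4,5) (4,5) (4,5)
{In/B/D/w, In/B/D/y, In/A/D/w, In/A/D/y} → row (3,4) (3,4) (3,4) (3,4) (5,1) (3,2) (5,1) (3,2)
{In/B/C/w, In/B/C/y, In/A/C/w, In/A/C/y} → row (3,4) (3,4) (3,4) (3,4) (0,2) (0,2) (0,2) (0,2)
That's 5 distinct rows out of 16 strategies.

5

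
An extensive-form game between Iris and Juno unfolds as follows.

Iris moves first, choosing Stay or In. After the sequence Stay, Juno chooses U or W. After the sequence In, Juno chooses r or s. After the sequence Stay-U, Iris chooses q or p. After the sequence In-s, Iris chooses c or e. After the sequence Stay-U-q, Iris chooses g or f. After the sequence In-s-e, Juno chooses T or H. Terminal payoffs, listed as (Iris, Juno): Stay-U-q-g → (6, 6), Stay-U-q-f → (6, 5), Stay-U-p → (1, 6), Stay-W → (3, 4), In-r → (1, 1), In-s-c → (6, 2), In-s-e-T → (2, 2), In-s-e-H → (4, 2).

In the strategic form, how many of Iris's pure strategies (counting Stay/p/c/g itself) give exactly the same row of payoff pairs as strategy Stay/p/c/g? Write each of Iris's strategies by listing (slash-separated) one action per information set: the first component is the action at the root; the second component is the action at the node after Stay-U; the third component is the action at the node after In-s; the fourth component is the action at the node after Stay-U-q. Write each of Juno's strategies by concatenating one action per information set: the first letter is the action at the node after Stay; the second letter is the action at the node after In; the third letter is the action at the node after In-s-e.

4

Row for Stay/p/c/g (columns UrT, UrH, UsT, UsH, WrT, WrH, WsT, WsH): (1,6) (1,6) (1,6) (1,6) (3,4) (3,4) (3,4) (3,4).
Under Stay/p/c/g, Iris's choice at the node after In-s and at the node after Stay-U-q can never be reached regardless of what Juno does, so varying those choices leaves every outcome unchanged.
Holding the reachable choices fixed and varying the unreachable ones freely already gives 2 × 2 = 4 equivalent strategies.
No other strategy reproduces this row, so those 4 are the full class: Stay/p/c/g, Stay/p/c/f, Stay/p/e/g, Stay/p/e/f.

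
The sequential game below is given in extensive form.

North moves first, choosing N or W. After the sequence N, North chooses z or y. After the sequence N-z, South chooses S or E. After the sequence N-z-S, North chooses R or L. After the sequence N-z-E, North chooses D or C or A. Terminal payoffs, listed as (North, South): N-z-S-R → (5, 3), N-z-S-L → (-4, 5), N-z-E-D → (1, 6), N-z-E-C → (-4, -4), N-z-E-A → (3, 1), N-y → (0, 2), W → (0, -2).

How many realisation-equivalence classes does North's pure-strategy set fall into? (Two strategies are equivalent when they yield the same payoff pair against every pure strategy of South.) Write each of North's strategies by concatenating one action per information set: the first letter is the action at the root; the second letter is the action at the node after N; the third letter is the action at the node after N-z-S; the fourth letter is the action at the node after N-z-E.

North has 24 pure strategies: NzRD, NzRC, NzRA, NzLD, NzLC, NzLA, NyRD, NyRC, NyRA, NyLD, NyLC, NyLA, WzRD, WzRC, WzRA, WzLD, WzLC, WzLA, WyRD, WyRC, WyRA, WyLD, WyLC, WyLA. Columns: S, E.
{NzRD} → row (5,3) (1,6)
{NzRC} → row (5,3) (-4,-4)
{NzRA} → row (5,3) (3,1)
{NzLD} → row (-4,5) (1,6)
{NzLC} → row (-4,5) (-4,-4)
{NzLA} → row (-4,5) (3,1)
{NyRD, NyRC, NyRA, NyLD, NyLC, NyLA} → row (0,2) (0,2)
{WzRD, WzRC, WzRA, WzLD, WzLC, WzLA, WyRD, WyRC, WyRA, WyLD, WyLC, WyLA} → row (0,-2) (0,-2)
That's 8 distinct rows out of 24 strategies.

8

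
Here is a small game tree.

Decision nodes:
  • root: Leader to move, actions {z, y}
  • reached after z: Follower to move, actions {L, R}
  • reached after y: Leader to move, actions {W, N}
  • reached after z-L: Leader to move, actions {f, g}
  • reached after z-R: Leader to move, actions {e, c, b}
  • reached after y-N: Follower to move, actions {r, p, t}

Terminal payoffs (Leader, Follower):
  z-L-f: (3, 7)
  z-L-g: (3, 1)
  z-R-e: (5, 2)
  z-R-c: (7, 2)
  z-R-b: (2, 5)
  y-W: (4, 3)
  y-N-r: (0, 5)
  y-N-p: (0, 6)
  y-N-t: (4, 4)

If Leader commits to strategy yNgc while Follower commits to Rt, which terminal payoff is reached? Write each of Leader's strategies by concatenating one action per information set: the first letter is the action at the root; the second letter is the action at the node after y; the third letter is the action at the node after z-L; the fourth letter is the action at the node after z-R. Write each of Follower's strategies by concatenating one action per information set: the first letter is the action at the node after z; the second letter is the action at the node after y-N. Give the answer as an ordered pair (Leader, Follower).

(4, 4)

Trace the play path from the root:
  Leader plays y
  Leader plays N at [y]
  Follower plays t at [y-N]
→ terminal payoff (4, 4).
(Leader's choice at the node after z-L is never reached on this path, so it doesn't affect the outcome.)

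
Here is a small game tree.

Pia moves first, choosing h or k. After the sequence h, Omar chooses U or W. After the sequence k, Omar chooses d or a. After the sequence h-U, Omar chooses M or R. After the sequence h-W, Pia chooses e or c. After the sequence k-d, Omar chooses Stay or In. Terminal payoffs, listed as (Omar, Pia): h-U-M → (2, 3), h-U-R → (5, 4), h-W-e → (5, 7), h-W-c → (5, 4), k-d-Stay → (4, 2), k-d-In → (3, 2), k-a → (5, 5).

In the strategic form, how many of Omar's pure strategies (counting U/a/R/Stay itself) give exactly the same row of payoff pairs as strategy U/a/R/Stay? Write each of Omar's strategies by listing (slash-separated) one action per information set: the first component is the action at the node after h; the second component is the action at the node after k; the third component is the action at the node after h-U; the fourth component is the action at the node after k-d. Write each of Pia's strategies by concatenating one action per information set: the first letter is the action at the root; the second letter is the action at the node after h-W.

Row for U/a/R/Stay (columns he, hc, ke, kc): (5,4) (5,4) (5,5) (5,5).
Under U/a/R/Stay, Omar's choice at the node after k-d can never be reached regardless of what Pia does, so varying those choices leaves every outcome unchanged.
Holding the reachable choices fixed and varying the unreachable one freely already gives 2 equivalent strategies.
No other strategy reproduces this row, so those 2 are the full class: U/a/R/Stay, U/a/R/In.

2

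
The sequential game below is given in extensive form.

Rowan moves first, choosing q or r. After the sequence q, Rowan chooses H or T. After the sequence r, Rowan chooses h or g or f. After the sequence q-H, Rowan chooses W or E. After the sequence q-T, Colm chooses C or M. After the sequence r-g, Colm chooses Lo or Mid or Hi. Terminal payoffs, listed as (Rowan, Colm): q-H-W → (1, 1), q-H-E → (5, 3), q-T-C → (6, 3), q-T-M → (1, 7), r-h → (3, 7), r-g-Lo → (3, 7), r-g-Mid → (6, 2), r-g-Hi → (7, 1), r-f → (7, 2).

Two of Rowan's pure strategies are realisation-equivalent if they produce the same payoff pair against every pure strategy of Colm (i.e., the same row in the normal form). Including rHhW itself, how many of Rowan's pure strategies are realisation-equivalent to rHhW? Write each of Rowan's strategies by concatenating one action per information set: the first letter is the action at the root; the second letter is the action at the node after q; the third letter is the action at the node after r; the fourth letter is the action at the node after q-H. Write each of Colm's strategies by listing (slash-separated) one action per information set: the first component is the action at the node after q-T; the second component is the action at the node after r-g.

Row for rHhW (columns C/Lo, C/Mid, C/Hi, M/Lo, M/Mid, M/Hi): (3,7) (3,7) (3,7) (3,7) (3,7) (3,7).
Under rHhW, Rowan's choice at the node after q and at the node after q-H can never be reached regardless of what Colm does, so varying those choices leaves every outcome unchanged.
Holding the reachable choices fixed and varying the unreachable ones freely already gives 2 × 2 = 4 equivalent strategies.
No other strategy reproduces this row, so those 4 are the full class: rHhW, rHhE, rThW, rThE.

4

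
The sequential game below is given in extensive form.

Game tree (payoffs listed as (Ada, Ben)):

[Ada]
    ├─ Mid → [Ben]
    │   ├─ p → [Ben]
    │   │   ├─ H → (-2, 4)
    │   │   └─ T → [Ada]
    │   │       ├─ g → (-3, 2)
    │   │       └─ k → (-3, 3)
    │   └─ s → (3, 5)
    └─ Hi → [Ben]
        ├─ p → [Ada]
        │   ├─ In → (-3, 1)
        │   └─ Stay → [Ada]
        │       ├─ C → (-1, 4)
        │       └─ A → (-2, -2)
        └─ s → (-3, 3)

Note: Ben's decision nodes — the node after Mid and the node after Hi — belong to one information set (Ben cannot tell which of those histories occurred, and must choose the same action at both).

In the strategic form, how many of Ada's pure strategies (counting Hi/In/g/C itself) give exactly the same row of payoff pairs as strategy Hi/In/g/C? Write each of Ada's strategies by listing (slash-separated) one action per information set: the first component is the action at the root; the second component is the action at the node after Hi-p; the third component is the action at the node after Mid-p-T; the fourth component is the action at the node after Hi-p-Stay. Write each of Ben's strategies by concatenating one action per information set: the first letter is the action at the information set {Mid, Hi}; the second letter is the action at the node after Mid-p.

4

Row for Hi/In/g/C (columns pH, pT, sH, sT): (-3,1) (-3,1) (-3,3) (-3,3).
Under Hi/In/g/C, Ada's choice at the node after Mid-p-T and at the node after Hi-p-Stay can never be reached regardless of what Ben does, so varying those choices leaves every outcome unchanged.
Holding the reachable choices fixed and varying the unreachable ones freely already gives 2 × 2 = 4 equivalent strategies.
No other strategy reproduces this row, so those 4 are the full class: Hi/In/g/C, Hi/In/g/A, Hi/In/k/C, Hi/In/k/A.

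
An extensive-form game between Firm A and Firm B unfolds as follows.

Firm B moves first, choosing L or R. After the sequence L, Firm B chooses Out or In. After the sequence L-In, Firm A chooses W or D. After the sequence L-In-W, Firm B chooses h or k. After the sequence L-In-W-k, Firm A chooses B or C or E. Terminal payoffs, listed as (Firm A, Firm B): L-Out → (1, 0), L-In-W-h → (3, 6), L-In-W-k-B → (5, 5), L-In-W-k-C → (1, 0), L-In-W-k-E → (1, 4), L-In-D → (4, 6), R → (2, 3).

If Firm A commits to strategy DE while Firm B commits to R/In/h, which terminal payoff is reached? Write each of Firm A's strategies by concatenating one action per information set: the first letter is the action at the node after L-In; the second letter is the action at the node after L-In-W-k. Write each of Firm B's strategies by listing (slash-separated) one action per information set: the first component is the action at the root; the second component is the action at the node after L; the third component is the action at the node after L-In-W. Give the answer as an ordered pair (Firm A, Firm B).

(2, 3)

Trace the play path from the root:
  Firm B plays R
→ terminal payoff (2, 3).
(Firm A's choice at the node after L-In is never reached on this path, so it doesn't affect the outcome.)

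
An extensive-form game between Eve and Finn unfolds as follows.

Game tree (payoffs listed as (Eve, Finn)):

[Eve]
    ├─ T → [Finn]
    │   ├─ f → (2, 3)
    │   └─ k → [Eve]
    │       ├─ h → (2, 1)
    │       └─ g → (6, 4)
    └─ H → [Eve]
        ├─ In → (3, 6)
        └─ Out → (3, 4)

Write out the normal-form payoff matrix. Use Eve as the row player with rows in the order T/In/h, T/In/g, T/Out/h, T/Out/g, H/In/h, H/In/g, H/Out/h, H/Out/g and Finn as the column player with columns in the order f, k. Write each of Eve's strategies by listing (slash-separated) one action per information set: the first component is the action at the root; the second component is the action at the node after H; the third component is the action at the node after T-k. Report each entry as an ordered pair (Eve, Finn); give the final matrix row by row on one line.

T/In/h: (2,3) (2,1) | T/In/g: (2,3) (6,4) | T/Out/h: (2,3) (2,1) | T/Out/g: (2,3) (6,4) | H/In/h: (3,6) (3,6) | H/In/g: (3,6) (3,6) | H/Out/h: (3,4) (3,4) | H/Out/g: (3,4) (3,4)

Row T/In/h: f→(2,3), k→(2,1)
Row T/In/g: f→(2,3), k→(6,4)
Row T/Out/h: f→(2,3), k→(2,1)
Row T/Out/g: f→(2,3), k→(6,4)
Row H/In/h: f→(3,6), k→(3,6)
Row H/In/g: f→(3,6), k→(3,6)
Row H/Out/h: f→(3,4), k→(3,4)
Row H/Out/g: f→(3,4), k→(3,4)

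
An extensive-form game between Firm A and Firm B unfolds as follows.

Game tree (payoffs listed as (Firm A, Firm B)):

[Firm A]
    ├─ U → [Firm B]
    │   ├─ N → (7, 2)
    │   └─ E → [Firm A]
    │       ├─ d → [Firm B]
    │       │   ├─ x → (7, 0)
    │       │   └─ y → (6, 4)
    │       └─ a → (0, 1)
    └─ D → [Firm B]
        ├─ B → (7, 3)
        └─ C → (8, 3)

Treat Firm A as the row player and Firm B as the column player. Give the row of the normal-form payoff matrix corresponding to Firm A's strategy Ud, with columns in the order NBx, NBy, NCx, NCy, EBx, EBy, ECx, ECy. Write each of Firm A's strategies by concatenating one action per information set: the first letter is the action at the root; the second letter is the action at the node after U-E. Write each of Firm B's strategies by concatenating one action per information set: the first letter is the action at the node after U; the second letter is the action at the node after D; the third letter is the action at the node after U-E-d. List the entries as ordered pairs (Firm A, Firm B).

(7,2) (7,2) (7,2) (7,2) (7,0) (6,4) (7,0) (6,4)

vs NBx: Firm A plays U → Firm B plays N at [U] → (7, 2)
vs NBy: Firm A plays U → Firm B plays N at [U] → (7, 2)
vs NCx: Firm A plays U → Firm B plays N at [U] → (7, 2)
vs NCy: Firm A plays U → Firm B plays N at [U] → (7, 2)
vs EBx: Firm A plays U → Firm B plays E at [U] → Firm A plays d at [U-E] → Firm B plays x at [U-E-d] → (7, 0)
vs EBy: Firm A plays U → Firm B plays E at [U] → Firm A plays d at [U-E] → Firm B plays y at [U-E-d] → (6, 4)
vs ECx: Firm A plays U → Firm B plays E at [U] → Firm A plays d at [U-E] → Firm B plays x at [U-E-d] → (7, 0)
vs ECy: Firm A plays U → Firm B plays E at [U] → Firm A plays d at [U-E] → Firm B plays y at [U-E-d] → (6, 4)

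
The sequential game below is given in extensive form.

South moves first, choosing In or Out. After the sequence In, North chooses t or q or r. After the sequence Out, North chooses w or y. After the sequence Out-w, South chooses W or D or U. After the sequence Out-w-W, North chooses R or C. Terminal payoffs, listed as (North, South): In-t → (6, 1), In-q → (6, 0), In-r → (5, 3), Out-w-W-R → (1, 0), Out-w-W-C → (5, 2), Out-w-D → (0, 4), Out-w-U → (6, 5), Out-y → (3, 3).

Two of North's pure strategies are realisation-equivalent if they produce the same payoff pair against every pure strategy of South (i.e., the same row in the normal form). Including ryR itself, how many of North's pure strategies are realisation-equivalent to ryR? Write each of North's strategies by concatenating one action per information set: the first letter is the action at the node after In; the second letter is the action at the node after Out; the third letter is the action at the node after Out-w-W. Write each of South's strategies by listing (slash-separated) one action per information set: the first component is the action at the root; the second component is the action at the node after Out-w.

2

Row for ryR (columns In/W, In/D, In/U, Out/W, Out/D, Out/U): (5,3) (5,3) (5,3) (3,3) (3,3) (3,3).
Under ryR, North's choice at the node after Out-w-W can never be reached regardless of what South does, so varying those choices leaves every outcome unchanged.
Holding the reachable choices fixed and varying the unreachable one freely already gives 2 equivalent strategies.
No other strategy reproduces this row, so those 2 are the full class: ryR, ryC.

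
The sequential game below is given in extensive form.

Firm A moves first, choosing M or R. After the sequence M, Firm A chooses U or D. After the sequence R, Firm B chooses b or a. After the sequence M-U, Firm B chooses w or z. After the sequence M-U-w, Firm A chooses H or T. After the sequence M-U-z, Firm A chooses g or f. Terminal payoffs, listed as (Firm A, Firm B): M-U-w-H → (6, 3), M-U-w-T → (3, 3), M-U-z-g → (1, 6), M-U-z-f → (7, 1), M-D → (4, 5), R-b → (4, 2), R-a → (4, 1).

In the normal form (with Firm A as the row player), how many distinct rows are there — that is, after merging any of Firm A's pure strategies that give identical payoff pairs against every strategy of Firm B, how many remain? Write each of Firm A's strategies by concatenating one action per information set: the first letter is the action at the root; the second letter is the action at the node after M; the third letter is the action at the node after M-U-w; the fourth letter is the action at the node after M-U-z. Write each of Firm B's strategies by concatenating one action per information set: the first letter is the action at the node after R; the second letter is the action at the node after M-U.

Firm A has 16 pure strategies: MUHg, MUHf, MUTg, MUTf, MDHg, MDHf, MDTg, MDTf, RUHg, RUHf, RUTg, RUTf, RDHg, RDHf, RDTg, RDTf. Columns: bw, bz, aw, az.
{MUHg} → row (6,3) (1,6) (6,3) (1,6)
{MUHf} → row (6,3) (7,1) (6,3) (7,1)
{MUTg} → row (3,3) (1,6) (3,3) (1,6)
{MUTf} → row (3,3) (7,1) (3,3) (7,1)
{MDHg, MDHf, MDTg, MDTf} → row (4,5) (4,5) (4,5) (4,5)
{RUHg, RUHf, RUTg, RUTf, RDHg, RDHf, RDTg, RDTf} → row (4,2) (4,2) (4,1) (4,1)
That's 6 distinct rows out of 16 strategies.

6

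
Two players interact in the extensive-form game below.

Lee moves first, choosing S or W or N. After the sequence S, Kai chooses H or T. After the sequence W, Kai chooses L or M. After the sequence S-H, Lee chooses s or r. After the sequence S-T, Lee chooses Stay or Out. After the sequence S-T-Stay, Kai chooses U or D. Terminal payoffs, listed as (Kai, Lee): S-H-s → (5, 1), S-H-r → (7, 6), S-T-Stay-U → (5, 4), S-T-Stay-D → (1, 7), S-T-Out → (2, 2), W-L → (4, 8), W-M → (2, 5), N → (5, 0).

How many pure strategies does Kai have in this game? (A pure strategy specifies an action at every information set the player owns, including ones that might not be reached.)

Kai owns the node after S with actions {H, T} — two choices.
Kai owns the node after W with actions {L, M} — two choices.
Kai owns the node after S-T-Stay with actions {U, D} — two choices.
A pure strategy fixes one action at each information set independently, so the count is the product 2 × 2 × 2 = 8.

8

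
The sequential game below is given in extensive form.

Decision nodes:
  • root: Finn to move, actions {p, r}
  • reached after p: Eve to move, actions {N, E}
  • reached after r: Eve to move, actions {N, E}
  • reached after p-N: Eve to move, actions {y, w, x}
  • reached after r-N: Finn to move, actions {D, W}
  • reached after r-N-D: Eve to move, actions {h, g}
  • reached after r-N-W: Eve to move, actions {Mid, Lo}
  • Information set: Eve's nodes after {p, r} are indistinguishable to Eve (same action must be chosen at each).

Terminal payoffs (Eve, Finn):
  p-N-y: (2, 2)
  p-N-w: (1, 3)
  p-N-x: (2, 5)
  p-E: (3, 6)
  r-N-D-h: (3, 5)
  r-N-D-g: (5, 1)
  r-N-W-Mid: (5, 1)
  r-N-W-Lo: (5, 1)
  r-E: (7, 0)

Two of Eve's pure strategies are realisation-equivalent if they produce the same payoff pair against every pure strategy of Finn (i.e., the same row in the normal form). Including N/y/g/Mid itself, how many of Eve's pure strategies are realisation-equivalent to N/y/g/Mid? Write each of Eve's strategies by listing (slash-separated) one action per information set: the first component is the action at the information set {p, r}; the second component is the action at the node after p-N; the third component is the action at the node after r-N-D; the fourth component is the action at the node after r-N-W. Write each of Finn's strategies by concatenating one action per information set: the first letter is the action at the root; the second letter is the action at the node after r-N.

Row for N/y/g/Mid (columns pD, pW, rD, rW): (2,2) (2,2) (5,1) (5,1).
Every one of Eve's information sets is on the play path for some reply by Finn when Eve follows N/y/g/Mid.
Even so, N/y/g/Lo happens to produce the same payoff in every column — so 2 strategies share this row.

2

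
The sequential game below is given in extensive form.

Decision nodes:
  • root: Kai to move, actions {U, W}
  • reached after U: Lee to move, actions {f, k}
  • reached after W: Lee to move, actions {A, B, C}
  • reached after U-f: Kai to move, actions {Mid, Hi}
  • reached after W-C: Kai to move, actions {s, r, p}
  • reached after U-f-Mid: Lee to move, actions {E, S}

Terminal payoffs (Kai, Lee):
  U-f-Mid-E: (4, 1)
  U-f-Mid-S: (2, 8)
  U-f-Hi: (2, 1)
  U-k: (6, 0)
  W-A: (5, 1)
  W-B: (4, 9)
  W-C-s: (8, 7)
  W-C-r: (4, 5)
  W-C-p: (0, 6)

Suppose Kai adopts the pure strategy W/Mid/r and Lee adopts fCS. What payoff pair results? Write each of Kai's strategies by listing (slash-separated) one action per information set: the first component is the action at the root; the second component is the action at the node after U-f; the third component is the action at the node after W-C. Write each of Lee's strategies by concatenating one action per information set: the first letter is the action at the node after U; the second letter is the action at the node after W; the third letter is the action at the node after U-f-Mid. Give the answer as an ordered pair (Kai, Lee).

(4, 5)

Trace the play path from the root:
  Kai plays W
  Lee plays C at [W]
  Kai plays r at [W-C]
→ terminal payoff (4, 5).
(Kai's choice at the node after U-f is never reached on this path, so it doesn't affect the outcome.)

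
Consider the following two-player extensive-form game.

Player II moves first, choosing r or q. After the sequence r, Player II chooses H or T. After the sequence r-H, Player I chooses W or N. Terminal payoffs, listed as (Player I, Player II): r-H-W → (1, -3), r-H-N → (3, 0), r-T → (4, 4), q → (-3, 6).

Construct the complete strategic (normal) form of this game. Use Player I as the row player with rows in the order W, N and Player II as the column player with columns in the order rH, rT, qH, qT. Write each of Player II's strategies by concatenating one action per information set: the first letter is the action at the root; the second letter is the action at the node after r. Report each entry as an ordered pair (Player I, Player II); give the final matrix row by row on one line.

W: (1,-3) (4,4) (-3,6) (-3,6) | N: (3,0) (4,4) (-3,6) (-3,6)

           rH       rT       qH       qT
   W   (1,-3)    (4,4)   (-3,6)   (-3,6)
   N    (3,0)    (4,4)   (-3,6)   (-3,6)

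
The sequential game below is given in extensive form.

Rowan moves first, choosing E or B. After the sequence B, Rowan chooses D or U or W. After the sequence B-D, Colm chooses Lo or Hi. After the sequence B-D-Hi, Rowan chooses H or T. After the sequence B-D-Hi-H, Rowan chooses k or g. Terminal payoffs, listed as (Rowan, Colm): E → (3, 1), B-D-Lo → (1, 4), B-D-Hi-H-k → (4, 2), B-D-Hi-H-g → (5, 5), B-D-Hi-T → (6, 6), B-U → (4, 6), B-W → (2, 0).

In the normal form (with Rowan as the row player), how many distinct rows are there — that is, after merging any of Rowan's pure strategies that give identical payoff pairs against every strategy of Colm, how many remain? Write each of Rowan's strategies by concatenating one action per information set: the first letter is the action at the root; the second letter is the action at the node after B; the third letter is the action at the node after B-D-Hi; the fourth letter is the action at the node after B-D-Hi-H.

6

Rowan has 24 pure strategies: EDHk, EDHg, EDTk, EDTg, EUHk, EUHg, EUTk, EUTg, EWHk, EWHg, EWTk, EWTg, BDHk, BDHg, BDTk, BDTg, BUHk, BUHg, BUTk, BUTg, BWHk, BWHg, BWTk, BWTg. Columns: Lo, Hi.
{EDHk, EDHg, EDTk, EDTg, EUHk, EUHg, EUTk, EUTg, EWHk, EWHg, EWTk, EWTg} → row (3,1) (3,1)
{BDHk} → row (1,4) (4,2)
{BDHg} → row (1,4) (5,5)
{BDTk, BDTg} → row (1,4) (6,6)
{BUHk, BUHg, BUTk, BUTg} → row (4,6) (4,6)
{BWHk, BWHg, BWTk, BWTg} → row (2,0) (2,0)
That's 6 distinct rows out of 24 strategies.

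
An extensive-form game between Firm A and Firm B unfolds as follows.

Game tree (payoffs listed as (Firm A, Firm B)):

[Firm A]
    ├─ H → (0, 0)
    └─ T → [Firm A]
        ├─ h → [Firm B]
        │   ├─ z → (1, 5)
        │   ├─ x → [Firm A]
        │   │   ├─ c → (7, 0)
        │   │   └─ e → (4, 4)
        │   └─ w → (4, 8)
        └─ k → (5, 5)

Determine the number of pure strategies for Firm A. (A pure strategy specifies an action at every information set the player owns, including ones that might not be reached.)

8

Firm A owns the root with actions {H, T} — two choices.
Firm A owns the node after T with actions {h, k} — two choices.
Firm A owns the node after T-h-x with actions {c, e} — two choices.
A pure strategy fixes one action at each information set independently, so the count is the product 2 × 2 × 2 = 8.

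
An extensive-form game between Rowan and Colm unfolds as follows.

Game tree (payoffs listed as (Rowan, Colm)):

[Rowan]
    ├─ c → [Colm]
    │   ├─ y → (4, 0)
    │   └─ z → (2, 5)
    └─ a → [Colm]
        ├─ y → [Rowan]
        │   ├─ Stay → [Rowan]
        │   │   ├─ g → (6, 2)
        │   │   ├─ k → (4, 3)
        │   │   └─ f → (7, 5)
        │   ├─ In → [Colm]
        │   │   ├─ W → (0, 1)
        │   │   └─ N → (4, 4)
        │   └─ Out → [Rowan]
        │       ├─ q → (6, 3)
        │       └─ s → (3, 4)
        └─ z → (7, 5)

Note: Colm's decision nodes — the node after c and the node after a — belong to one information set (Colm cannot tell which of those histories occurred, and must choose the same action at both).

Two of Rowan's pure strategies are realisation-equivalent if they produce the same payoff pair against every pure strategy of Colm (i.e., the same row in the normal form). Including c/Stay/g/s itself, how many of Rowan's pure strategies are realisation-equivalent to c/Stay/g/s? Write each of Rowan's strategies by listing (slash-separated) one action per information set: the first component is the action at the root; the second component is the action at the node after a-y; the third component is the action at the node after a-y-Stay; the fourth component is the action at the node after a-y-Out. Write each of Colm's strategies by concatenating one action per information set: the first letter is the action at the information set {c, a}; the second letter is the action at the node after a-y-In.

Row for c/Stay/g/s (columns yW, yN, zW, zN): (4,0) (4,0) (2,5) (2,5).
Under c/Stay/g/s, Rowan's choice at the node after a-y and at the node after a-y-Stay and at the node after a-y-Out can never be reached regardless of what Colm does, so varying those choices leaves every outcome unchanged.
Holding the reachable choices fixed and varying the unreachable ones freely already gives 3 × 3 × 2 = 18 equivalent strategies.
No other strategy reproduces this row, so those 18 are the full class: c/Stay/g/q, c/Stay/g/s, c/Stay/k/q, c/Stay/k/s, c/Stay/f/q, c/Stay/f/s, c/In/g/q, c/In/g/s, c/In/k/q, c/In/k/s, c/In/f/q, c/In/f/s, c/Out/g/q, c/Out/g/s, c/Out/k/q, c/Out/k/s, c/Out/f/q, c/Out/f/s.

18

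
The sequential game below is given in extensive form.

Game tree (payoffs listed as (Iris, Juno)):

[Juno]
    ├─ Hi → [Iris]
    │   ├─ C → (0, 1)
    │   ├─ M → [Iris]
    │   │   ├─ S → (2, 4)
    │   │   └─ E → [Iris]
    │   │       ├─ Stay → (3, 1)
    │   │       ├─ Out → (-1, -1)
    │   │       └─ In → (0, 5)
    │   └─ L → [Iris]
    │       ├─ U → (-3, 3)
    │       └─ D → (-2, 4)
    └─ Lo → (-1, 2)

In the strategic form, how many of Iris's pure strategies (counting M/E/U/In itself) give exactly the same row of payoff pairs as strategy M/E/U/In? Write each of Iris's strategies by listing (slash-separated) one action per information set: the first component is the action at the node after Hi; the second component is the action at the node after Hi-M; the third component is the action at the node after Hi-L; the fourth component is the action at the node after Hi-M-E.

2

Row for M/E/U/In (columns Hi, Lo): (0,5) (-1,2).
Under M/E/U/In, Iris's choice at the node after Hi-L can never be reached regardless of what Juno does, so varying those choices leaves every outcome unchanged.
Holding the reachable choices fixed and varying the unreachable one freely already gives 2 equivalent strategies.
No other strategy reproduces this row, so those 2 are the full class: M/E/U/In, M/E/D/In.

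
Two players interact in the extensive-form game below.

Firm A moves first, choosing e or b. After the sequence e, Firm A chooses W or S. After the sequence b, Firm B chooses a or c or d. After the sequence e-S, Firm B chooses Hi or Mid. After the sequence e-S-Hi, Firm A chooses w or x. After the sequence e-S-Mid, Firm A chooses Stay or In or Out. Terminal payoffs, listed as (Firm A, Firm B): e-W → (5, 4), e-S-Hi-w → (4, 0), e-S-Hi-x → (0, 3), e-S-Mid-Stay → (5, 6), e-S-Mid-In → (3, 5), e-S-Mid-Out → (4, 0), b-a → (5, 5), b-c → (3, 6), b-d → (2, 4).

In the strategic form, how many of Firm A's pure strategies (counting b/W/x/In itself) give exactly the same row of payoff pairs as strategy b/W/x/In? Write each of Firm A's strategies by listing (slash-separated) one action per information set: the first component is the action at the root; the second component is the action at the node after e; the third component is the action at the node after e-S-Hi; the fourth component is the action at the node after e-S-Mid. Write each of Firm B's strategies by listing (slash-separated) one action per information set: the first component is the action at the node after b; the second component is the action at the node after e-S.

Row for b/W/x/In (columns a/Hi, a/Mid, c/Hi, c/Mid, d/Hi, d/Mid): (5,5) (5,5) (3,6) (3,6) (2,4) (2,4).
Under b/W/x/In, Firm A's choice at the node after e and at the node after e-S-Hi and at the node after e-S-Mid can never be reached regardless of what Firm B does, so varying those choices leaves every outcome unchanged.
Holding the reachable choices fixed and varying the unreachable ones freely already gives 2 × 2 × 3 = 12 equivalent strategies.
No other strategy reproduces this row, so those 12 are the full class: b/W/w/Stay, b/W/w/In, b/W/w/Out, b/W/x/Stay, b/W/x/In, b/W/x/Out, b/S/w/Stay, b/S/w/In, b/S/w/Out, b/S/x/Stay, b/S/x/In, b/S/x/Out.

12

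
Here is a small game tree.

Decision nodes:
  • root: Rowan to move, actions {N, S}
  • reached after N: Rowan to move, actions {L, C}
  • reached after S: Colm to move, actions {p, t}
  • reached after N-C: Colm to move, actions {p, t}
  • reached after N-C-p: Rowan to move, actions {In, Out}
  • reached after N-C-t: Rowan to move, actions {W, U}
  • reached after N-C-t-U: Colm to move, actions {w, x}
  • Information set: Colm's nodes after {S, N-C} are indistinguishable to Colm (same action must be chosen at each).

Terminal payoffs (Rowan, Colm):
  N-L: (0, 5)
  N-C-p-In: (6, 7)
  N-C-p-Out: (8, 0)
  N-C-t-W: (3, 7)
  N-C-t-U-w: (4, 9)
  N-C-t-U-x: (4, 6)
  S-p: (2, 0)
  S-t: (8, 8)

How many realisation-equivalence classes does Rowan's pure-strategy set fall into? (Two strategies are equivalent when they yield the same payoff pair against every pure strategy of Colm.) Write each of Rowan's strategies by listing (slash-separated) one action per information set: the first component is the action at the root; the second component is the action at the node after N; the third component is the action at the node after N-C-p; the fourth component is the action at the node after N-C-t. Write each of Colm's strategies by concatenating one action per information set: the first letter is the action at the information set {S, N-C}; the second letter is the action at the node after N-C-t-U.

6

Rowan has 16 pure strategies: N/L/In/W, N/L/In/U, N/L/Out/W, N/L/Out/U, N/C/In/W, N/C/In/U, N/C/Out/W, N/C/Out/U, S/L/In/W, S/L/In/U, S/L/Out/W, S/L/Out/U, S/C/In/W, S/C/In/U, S/C/Out/W, S/C/Out/U. Columns: pw, px, tw, tx.
{N/L/In/W, N/L/In/U, N/L/Out/W, N/L/Out/U} → row (0,5) (0,5) (0,5) (0,5)
{N/C/In/W} → row (6,7) (6,7) (3,7) (3,7)
{N/C/In/U} → row (6,7) (6,7) (4,9) (4,6)
{N/C/Out/W} → row (8,0) (8,0) (3,7) (3,7)
{N/C/Out/U} → row (8,0) (8,0) (4,9) (4,6)
{S/L/In/W, S/L/In/U, S/L/Out/W, S/L/Out/U, S/C/In/W, S/C/In/U, S/C/Out/W, S/C/Out/U} → row (2,0) (2,0) (8,8) (8,8)
That's 6 distinct rows out of 16 strategies.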